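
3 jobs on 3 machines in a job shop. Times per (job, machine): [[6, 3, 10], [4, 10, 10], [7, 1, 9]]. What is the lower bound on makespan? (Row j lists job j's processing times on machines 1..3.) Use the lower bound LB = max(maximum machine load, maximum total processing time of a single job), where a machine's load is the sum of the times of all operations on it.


Machine loads:
  Machine 1: 6 + 4 + 7 = 17
  Machine 2: 3 + 10 + 1 = 14
  Machine 3: 10 + 10 + 9 = 29
Max machine load = 29
Job totals:
  Job 1: 19
  Job 2: 24
  Job 3: 17
Max job total = 24
Lower bound = max(29, 24) = 29

29


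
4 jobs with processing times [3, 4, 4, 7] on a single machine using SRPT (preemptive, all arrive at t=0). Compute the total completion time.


Since all jobs arrive at t=0, SRPT equals SPT ordering.
SPT order: [3, 4, 4, 7]
Completion times:
  Job 1: p=3, C=3
  Job 2: p=4, C=7
  Job 3: p=4, C=11
  Job 4: p=7, C=18
Total completion time = 3 + 7 + 11 + 18 = 39

39


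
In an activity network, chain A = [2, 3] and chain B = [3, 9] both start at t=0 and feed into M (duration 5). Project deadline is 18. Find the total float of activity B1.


Forward pass: ES(B1) = sum of predecessors on chain B = 0
EF = ES + duration = 0 + 3 = 3
Backward pass: LF(M) = deadline = 18; LS(M) = 18 - 5 = 13
LF(B1) = LS(M) - sum(successors on chain B) = 13 - 9 = 4
LS = LF - duration = 4 - 3 = 1
Total float = LS - ES = 1 - 0 = 1

1


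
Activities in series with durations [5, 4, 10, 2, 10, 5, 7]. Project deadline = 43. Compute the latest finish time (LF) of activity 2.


LF(activity 2) = deadline - sum of successor durations
Successors: activities 3 through 7 with durations [10, 2, 10, 5, 7]
Sum of successor durations = 34
LF = 43 - 34 = 9

9


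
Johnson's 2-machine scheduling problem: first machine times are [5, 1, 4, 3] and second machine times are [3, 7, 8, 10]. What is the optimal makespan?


Apply Johnson's rule:
  Group 1 (a <= b): [(2, 1, 7), (4, 3, 10), (3, 4, 8)]
  Group 2 (a > b): [(1, 5, 3)]
Optimal job order: [2, 4, 3, 1]
Schedule:
  Job 2: M1 done at 1, M2 done at 8
  Job 4: M1 done at 4, M2 done at 18
  Job 3: M1 done at 8, M2 done at 26
  Job 1: M1 done at 13, M2 done at 29
Makespan = 29

29


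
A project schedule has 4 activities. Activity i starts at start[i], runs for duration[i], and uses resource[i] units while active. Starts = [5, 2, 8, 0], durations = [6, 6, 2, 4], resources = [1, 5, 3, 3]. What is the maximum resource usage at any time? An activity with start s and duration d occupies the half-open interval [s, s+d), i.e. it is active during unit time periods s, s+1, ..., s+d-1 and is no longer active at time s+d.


Each activity i is active on [start_i, start_i + duration_i).
Compute total resource usage per time slot:
  t=0: active resources = [3], total = 3
  t=1: active resources = [3], total = 3
  t=2: active resources = [5, 3], total = 8
  t=3: active resources = [5, 3], total = 8
  t=4: active resources = [5], total = 5
  t=5: active resources = [1, 5], total = 6
  t=6: active resources = [1, 5], total = 6
  t=7: active resources = [1, 5], total = 6
  t=8: active resources = [1, 3], total = 4
  t=9: active resources = [1, 3], total = 4
  t=10: active resources = [1], total = 1
Peak resource demand = 8

8


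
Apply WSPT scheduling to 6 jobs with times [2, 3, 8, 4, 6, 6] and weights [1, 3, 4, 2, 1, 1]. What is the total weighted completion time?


Compute p/w ratios and sort ascending (WSPT): [(3, 3), (2, 1), (8, 4), (4, 2), (6, 1), (6, 1)]
Compute weighted completion times:
  Job (p=3,w=3): C=3, w*C=3*3=9
  Job (p=2,w=1): C=5, w*C=1*5=5
  Job (p=8,w=4): C=13, w*C=4*13=52
  Job (p=4,w=2): C=17, w*C=2*17=34
  Job (p=6,w=1): C=23, w*C=1*23=23
  Job (p=6,w=1): C=29, w*C=1*29=29
Total weighted completion time = 152

152


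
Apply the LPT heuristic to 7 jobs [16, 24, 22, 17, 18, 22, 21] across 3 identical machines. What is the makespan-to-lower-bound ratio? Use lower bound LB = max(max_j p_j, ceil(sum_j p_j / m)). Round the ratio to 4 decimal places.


LPT order: [24, 22, 22, 21, 18, 17, 16]
Machine loads after assignment: [41, 43, 56]
LPT makespan = 56
Lower bound = max(max_job, ceil(total/3)) = max(24, 47) = 47
Ratio = 56 / 47 = 1.1915

1.1915


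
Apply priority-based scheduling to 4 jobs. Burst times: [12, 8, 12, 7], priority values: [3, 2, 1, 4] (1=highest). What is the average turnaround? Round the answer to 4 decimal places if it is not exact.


Sort by priority (ascending = highest first):
Order: [(1, 12), (2, 8), (3, 12), (4, 7)]
Completion times:
  Priority 1, burst=12, C=12
  Priority 2, burst=8, C=20
  Priority 3, burst=12, C=32
  Priority 4, burst=7, C=39
Average turnaround = 103/4 = 25.75

25.75


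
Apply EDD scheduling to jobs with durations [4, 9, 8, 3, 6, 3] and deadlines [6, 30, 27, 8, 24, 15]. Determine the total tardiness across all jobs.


Sort by due date (EDD order): [(4, 6), (3, 8), (3, 15), (6, 24), (8, 27), (9, 30)]
Compute completion times and tardiness:
  Job 1: p=4, d=6, C=4, tardiness=max(0,4-6)=0
  Job 2: p=3, d=8, C=7, tardiness=max(0,7-8)=0
  Job 3: p=3, d=15, C=10, tardiness=max(0,10-15)=0
  Job 4: p=6, d=24, C=16, tardiness=max(0,16-24)=0
  Job 5: p=8, d=27, C=24, tardiness=max(0,24-27)=0
  Job 6: p=9, d=30, C=33, tardiness=max(0,33-30)=3
Total tardiness = 3

3


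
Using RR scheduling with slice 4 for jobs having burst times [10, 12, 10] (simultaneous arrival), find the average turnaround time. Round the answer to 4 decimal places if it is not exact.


Time quantum = 4
Execution trace:
  J1 runs 4 units, time = 4
  J2 runs 4 units, time = 8
  J3 runs 4 units, time = 12
  J1 runs 4 units, time = 16
  J2 runs 4 units, time = 20
  J3 runs 4 units, time = 24
  J1 runs 2 units, time = 26
  J2 runs 4 units, time = 30
  J3 runs 2 units, time = 32
Finish times: [26, 30, 32]
Average turnaround = 88/3 = 29.3333

29.3333


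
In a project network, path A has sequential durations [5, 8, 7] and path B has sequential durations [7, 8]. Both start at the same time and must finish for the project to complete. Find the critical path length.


Path A total = 5 + 8 + 7 = 20
Path B total = 7 + 8 = 15
Critical path = longest path = max(20, 15) = 20

20


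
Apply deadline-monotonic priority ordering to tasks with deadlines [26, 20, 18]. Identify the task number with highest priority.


Sort tasks by relative deadline (ascending):
  Task 3: deadline = 18
  Task 2: deadline = 20
  Task 1: deadline = 26
Priority order (highest first): [3, 2, 1]
Highest priority task = 3

3


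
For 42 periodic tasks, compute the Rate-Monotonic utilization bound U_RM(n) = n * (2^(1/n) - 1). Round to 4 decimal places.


Compute 2^(1/42) = 1.0166404394
Subtract 1: 1.0166404394 - 1 = 0.0166404394
Multiply by n: 42 * 0.0166404394 = 0.6988984548
Round to 4 dp: 0.6989

0.6989


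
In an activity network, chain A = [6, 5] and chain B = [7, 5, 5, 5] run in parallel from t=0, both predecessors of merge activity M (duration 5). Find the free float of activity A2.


ES(A2) = sum of predecessors on chain A = 6
EF(A2) = ES + duration = 6 + 5 = 11
Successor of A2 is M. ES(M) = max(sum(A), sum(B)) = max(11, 22) = 22
Free float = ES(successor) - EF(current) = 22 - 11 = 11

11


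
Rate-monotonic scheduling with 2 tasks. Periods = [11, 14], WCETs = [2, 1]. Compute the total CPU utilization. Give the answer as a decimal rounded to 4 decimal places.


Compute individual utilizations (exact fractions):
  Task 1: C/T = 2/11 (approx. 0.1818)
  Task 2: C/T = 1/14 (approx. 0.0714)
Total utilization U = 2/11 + 1/14 = 39/154
Rounded to 4 decimal places: U = 0.2532
RM (Liu & Layland) bound for 2 tasks = 0.828427; compare with U = 39/154 (approx. 0.253247)
U <= bound, so schedulable by RM sufficient condition.

0.2532


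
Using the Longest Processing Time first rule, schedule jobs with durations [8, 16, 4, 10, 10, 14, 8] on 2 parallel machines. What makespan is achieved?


Sort jobs in decreasing order (LPT): [16, 14, 10, 10, 8, 8, 4]
Assign each job to the least loaded machine:
  Machine 1: jobs [16, 10, 8], load = 34
  Machine 2: jobs [14, 10, 8, 4], load = 36
Makespan = max load = 36

36


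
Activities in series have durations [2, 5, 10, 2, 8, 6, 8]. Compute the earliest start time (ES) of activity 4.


Activity 4 starts after activities 1 through 3 complete.
Predecessor durations: [2, 5, 10]
ES = 2 + 5 + 10 = 17

17


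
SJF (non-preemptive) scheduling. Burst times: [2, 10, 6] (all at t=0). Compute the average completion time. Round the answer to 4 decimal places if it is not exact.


SJF order (ascending): [2, 6, 10]
Completion times:
  Job 1: burst=2, C=2
  Job 2: burst=6, C=8
  Job 3: burst=10, C=18
Average completion = 28/3 = 9.3333

9.3333


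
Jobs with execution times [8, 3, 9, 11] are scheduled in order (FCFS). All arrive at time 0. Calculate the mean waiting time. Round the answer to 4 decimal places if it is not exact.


FCFS order (as given): [8, 3, 9, 11]
Waiting times:
  Job 1: wait = 0
  Job 2: wait = 8
  Job 3: wait = 11
  Job 4: wait = 20
Sum of waiting times = 39
Average waiting time = 39/4 = 9.75

9.75


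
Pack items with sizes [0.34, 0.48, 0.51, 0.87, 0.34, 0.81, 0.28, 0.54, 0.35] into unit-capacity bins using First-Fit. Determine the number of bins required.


Place items sequentially using First-Fit:
  Item 0.34 -> new Bin 1
  Item 0.48 -> Bin 1 (now 0.82)
  Item 0.51 -> new Bin 2
  Item 0.87 -> new Bin 3
  Item 0.34 -> Bin 2 (now 0.85)
  Item 0.81 -> new Bin 4
  Item 0.28 -> new Bin 5
  Item 0.54 -> Bin 5 (now 0.82)
  Item 0.35 -> new Bin 6
Total bins used = 6

6


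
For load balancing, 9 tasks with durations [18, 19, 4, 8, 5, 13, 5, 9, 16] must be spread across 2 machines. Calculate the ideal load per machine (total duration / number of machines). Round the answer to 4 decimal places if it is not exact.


Total processing time = 18 + 19 + 4 + 8 + 5 + 13 + 5 + 9 + 16 = 97
Number of machines = 2
Ideal balanced load = 97 / 2 = 48.5

48.5


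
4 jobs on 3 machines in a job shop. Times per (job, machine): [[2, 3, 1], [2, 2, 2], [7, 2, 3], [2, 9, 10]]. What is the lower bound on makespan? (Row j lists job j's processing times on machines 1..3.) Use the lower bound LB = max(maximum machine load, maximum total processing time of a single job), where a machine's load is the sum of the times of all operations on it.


Machine loads:
  Machine 1: 2 + 2 + 7 + 2 = 13
  Machine 2: 3 + 2 + 2 + 9 = 16
  Machine 3: 1 + 2 + 3 + 10 = 16
Max machine load = 16
Job totals:
  Job 1: 6
  Job 2: 6
  Job 3: 12
  Job 4: 21
Max job total = 21
Lower bound = max(16, 21) = 21

21


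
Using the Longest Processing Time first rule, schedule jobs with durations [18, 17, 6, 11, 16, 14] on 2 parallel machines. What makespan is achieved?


Sort jobs in decreasing order (LPT): [18, 17, 16, 14, 11, 6]
Assign each job to the least loaded machine:
  Machine 1: jobs [18, 14, 11], load = 43
  Machine 2: jobs [17, 16, 6], load = 39
Makespan = max load = 43

43


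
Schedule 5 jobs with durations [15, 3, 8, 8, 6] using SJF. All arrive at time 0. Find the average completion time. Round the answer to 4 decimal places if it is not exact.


SJF order (ascending): [3, 6, 8, 8, 15]
Completion times:
  Job 1: burst=3, C=3
  Job 2: burst=6, C=9
  Job 3: burst=8, C=17
  Job 4: burst=8, C=25
  Job 5: burst=15, C=40
Average completion = 94/5 = 18.8

18.8


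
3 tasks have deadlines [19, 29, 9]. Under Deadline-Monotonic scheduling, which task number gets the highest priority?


Sort tasks by relative deadline (ascending):
  Task 3: deadline = 9
  Task 1: deadline = 19
  Task 2: deadline = 29
Priority order (highest first): [3, 1, 2]
Highest priority task = 3

3


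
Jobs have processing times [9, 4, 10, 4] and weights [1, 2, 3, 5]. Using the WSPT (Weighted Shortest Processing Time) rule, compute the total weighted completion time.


Compute p/w ratios and sort ascending (WSPT): [(4, 5), (4, 2), (10, 3), (9, 1)]
Compute weighted completion times:
  Job (p=4,w=5): C=4, w*C=5*4=20
  Job (p=4,w=2): C=8, w*C=2*8=16
  Job (p=10,w=3): C=18, w*C=3*18=54
  Job (p=9,w=1): C=27, w*C=1*27=27
Total weighted completion time = 117

117


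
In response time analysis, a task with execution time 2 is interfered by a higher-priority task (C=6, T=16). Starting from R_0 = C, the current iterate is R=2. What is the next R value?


R_next = C + ceil(R_prev / T_hp) * C_hp
ceil(2 / 16) = ceil(0.125) = 1
Interference = 1 * 6 = 6
R_next = 2 + 6 = 8

8


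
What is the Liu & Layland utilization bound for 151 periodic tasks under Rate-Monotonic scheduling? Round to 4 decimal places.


Compute 2^(1/151) = 1.0046009306
Subtract 1: 1.0046009306 - 1 = 0.0046009306
Multiply by n: 151 * 0.0046009306 = 0.6947405206
Round to 4 dp: 0.6947

0.6947


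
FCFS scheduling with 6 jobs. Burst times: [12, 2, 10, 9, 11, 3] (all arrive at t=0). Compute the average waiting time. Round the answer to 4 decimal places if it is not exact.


FCFS order (as given): [12, 2, 10, 9, 11, 3]
Waiting times:
  Job 1: wait = 0
  Job 2: wait = 12
  Job 3: wait = 14
  Job 4: wait = 24
  Job 5: wait = 33
  Job 6: wait = 44
Sum of waiting times = 127
Average waiting time = 127/6 = 21.1667

21.1667


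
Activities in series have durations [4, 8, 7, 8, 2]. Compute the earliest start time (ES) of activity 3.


Activity 3 starts after activities 1 through 2 complete.
Predecessor durations: [4, 8]
ES = 4 + 8 = 12

12


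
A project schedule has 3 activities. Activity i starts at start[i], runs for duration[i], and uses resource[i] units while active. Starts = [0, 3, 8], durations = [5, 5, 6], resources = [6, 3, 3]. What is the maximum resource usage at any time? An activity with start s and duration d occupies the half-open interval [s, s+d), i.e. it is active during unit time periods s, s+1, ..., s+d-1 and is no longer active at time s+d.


Each activity i is active on [start_i, start_i + duration_i).
Compute total resource usage per time slot:
  t=0: active resources = [6], total = 6
  t=1: active resources = [6], total = 6
  t=2: active resources = [6], total = 6
  t=3: active resources = [6, 3], total = 9
  t=4: active resources = [6, 3], total = 9
  t=5: active resources = [3], total = 3
  t=6: active resources = [3], total = 3
  t=7: active resources = [3], total = 3
  t=8: active resources = [3], total = 3
  t=9: active resources = [3], total = 3
  t=10: active resources = [3], total = 3
  t=11: active resources = [3], total = 3
  t=12: active resources = [3], total = 3
  t=13: active resources = [3], total = 3
Peak resource demand = 9

9


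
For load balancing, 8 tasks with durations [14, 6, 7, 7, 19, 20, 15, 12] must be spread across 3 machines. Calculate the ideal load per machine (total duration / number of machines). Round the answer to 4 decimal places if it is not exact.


Total processing time = 14 + 6 + 7 + 7 + 19 + 20 + 15 + 12 = 100
Number of machines = 3
Ideal balanced load = 100 / 3 = 33.3333

33.3333


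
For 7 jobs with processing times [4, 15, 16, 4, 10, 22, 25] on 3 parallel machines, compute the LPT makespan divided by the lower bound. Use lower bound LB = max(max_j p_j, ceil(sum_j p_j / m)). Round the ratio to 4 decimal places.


LPT order: [25, 22, 16, 15, 10, 4, 4]
Machine loads after assignment: [33, 32, 31]
LPT makespan = 33
Lower bound = max(max_job, ceil(total/3)) = max(25, 32) = 32
Ratio = 33 / 32 = 1.0313

1.0313


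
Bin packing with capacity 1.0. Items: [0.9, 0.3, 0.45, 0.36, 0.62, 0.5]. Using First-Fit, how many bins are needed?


Place items sequentially using First-Fit:
  Item 0.9 -> new Bin 1
  Item 0.3 -> new Bin 2
  Item 0.45 -> Bin 2 (now 0.75)
  Item 0.36 -> new Bin 3
  Item 0.62 -> Bin 3 (now 0.98)
  Item 0.5 -> new Bin 4
Total bins used = 4

4


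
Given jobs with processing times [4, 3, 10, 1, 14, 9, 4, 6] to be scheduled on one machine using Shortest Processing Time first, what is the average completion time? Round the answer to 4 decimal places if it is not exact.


Sort jobs by processing time (SPT order): [1, 3, 4, 4, 6, 9, 10, 14]
Compute completion times sequentially:
  Job 1: processing = 1, completes at 1
  Job 2: processing = 3, completes at 4
  Job 3: processing = 4, completes at 8
  Job 4: processing = 4, completes at 12
  Job 5: processing = 6, completes at 18
  Job 6: processing = 9, completes at 27
  Job 7: processing = 10, completes at 37
  Job 8: processing = 14, completes at 51
Sum of completion times = 158
Average completion time = 158/8 = 19.75

19.75


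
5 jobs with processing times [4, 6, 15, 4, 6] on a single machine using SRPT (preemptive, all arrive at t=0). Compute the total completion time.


Since all jobs arrive at t=0, SRPT equals SPT ordering.
SPT order: [4, 4, 6, 6, 15]
Completion times:
  Job 1: p=4, C=4
  Job 2: p=4, C=8
  Job 3: p=6, C=14
  Job 4: p=6, C=20
  Job 5: p=15, C=35
Total completion time = 4 + 8 + 14 + 20 + 35 = 81

81


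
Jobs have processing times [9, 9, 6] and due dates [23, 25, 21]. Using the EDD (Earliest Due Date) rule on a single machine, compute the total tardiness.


Sort by due date (EDD order): [(6, 21), (9, 23), (9, 25)]
Compute completion times and tardiness:
  Job 1: p=6, d=21, C=6, tardiness=max(0,6-21)=0
  Job 2: p=9, d=23, C=15, tardiness=max(0,15-23)=0
  Job 3: p=9, d=25, C=24, tardiness=max(0,24-25)=0
Total tardiness = 0

0


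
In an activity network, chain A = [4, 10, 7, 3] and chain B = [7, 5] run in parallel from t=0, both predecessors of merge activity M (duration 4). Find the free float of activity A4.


ES(A4) = sum of predecessors on chain A = 21
EF(A4) = ES + duration = 21 + 3 = 24
Successor of A4 is M. ES(M) = max(sum(A), sum(B)) = max(24, 12) = 24
Free float = ES(successor) - EF(current) = 24 - 24 = 0

0


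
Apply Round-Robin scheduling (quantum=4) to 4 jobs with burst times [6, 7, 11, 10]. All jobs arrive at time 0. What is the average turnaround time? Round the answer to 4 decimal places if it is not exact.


Time quantum = 4
Execution trace:
  J1 runs 4 units, time = 4
  J2 runs 4 units, time = 8
  J3 runs 4 units, time = 12
  J4 runs 4 units, time = 16
  J1 runs 2 units, time = 18
  J2 runs 3 units, time = 21
  J3 runs 4 units, time = 25
  J4 runs 4 units, time = 29
  J3 runs 3 units, time = 32
  J4 runs 2 units, time = 34
Finish times: [18, 21, 32, 34]
Average turnaround = 105/4 = 26.25

26.25


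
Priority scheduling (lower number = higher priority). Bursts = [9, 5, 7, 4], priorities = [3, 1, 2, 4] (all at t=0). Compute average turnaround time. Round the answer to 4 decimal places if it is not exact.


Sort by priority (ascending = highest first):
Order: [(1, 5), (2, 7), (3, 9), (4, 4)]
Completion times:
  Priority 1, burst=5, C=5
  Priority 2, burst=7, C=12
  Priority 3, burst=9, C=21
  Priority 4, burst=4, C=25
Average turnaround = 63/4 = 15.75

15.75


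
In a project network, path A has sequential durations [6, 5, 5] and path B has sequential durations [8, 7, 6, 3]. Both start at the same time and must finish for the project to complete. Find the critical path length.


Path A total = 6 + 5 + 5 = 16
Path B total = 8 + 7 + 6 + 3 = 24
Critical path = longest path = max(16, 24) = 24

24


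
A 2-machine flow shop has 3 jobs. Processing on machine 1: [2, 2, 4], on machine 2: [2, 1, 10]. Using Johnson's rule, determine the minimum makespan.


Apply Johnson's rule:
  Group 1 (a <= b): [(1, 2, 2), (3, 4, 10)]
  Group 2 (a > b): [(2, 2, 1)]
Optimal job order: [1, 3, 2]
Schedule:
  Job 1: M1 done at 2, M2 done at 4
  Job 3: M1 done at 6, M2 done at 16
  Job 2: M1 done at 8, M2 done at 17
Makespan = 17

17


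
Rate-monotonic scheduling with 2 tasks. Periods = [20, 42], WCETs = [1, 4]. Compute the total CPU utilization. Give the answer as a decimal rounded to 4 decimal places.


Compute individual utilizations (exact fractions):
  Task 1: C/T = 1/20 (approx. 0.05)
  Task 2: C/T = 4/42 = 2/21 (approx. 0.0952)
Total utilization U = 1/20 + 2/21 = 61/420
Rounded to 4 decimal places: U = 0.1452
RM (Liu & Layland) bound for 2 tasks = 0.828427; compare with U = 61/420 (approx. 0.145238)
U <= bound, so schedulable by RM sufficient condition.

0.1452


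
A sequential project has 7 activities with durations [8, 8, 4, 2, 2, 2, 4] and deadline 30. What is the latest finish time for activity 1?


LF(activity 1) = deadline - sum of successor durations
Successors: activities 2 through 7 with durations [8, 4, 2, 2, 2, 4]
Sum of successor durations = 22
LF = 30 - 22 = 8

8


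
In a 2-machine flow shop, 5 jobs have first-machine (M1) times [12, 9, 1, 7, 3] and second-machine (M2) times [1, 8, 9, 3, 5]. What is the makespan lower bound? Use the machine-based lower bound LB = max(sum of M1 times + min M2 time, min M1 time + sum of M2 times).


LB1 = sum(M1 times) + min(M2 times) = 32 + 1 = 33
LB2 = min(M1 times) + sum(M2 times) = 1 + 26 = 27
Lower bound = max(LB1, LB2) = max(33, 27) = 33

33


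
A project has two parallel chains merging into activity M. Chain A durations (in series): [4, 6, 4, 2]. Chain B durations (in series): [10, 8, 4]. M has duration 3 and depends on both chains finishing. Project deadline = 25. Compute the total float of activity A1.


Forward pass: ES(A1) = sum of predecessors on chain A = 0
EF = ES + duration = 0 + 4 = 4
Backward pass: LF(M) = deadline = 25; LS(M) = 25 - 3 = 22
LF(A1) = LS(M) - sum(successors on chain A) = 22 - 12 = 10
LS = LF - duration = 10 - 4 = 6
Total float = LS - ES = 6 - 0 = 6

6


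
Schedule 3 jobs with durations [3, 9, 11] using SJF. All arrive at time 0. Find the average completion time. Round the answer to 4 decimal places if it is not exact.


SJF order (ascending): [3, 9, 11]
Completion times:
  Job 1: burst=3, C=3
  Job 2: burst=9, C=12
  Job 3: burst=11, C=23
Average completion = 38/3 = 12.6667

12.6667


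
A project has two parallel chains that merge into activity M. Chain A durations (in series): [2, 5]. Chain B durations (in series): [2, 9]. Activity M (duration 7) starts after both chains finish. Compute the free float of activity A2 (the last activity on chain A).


ES(A2) = sum of predecessors on chain A = 2
EF(A2) = ES + duration = 2 + 5 = 7
Successor of A2 is M. ES(M) = max(sum(A), sum(B)) = max(7, 11) = 11
Free float = ES(successor) - EF(current) = 11 - 7 = 4

4


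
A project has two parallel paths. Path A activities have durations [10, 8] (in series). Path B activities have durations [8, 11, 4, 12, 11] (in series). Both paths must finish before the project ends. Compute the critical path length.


Path A total = 10 + 8 = 18
Path B total = 8 + 11 + 4 + 12 + 11 = 46
Critical path = longest path = max(18, 46) = 46

46


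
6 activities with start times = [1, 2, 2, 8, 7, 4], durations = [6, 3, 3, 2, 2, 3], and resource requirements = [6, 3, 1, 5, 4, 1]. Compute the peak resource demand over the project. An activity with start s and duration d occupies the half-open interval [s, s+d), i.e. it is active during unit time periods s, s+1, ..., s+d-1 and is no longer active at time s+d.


Each activity i is active on [start_i, start_i + duration_i).
Compute total resource usage per time slot:
  t=0: active resources = [], total = 0
  t=1: active resources = [6], total = 6
  t=2: active resources = [6, 3, 1], total = 10
  t=3: active resources = [6, 3, 1], total = 10
  t=4: active resources = [6, 3, 1, 1], total = 11
  t=5: active resources = [6, 1], total = 7
  t=6: active resources = [6, 1], total = 7
  t=7: active resources = [4], total = 4
  t=8: active resources = [5, 4], total = 9
  t=9: active resources = [5], total = 5
Peak resource demand = 11

11


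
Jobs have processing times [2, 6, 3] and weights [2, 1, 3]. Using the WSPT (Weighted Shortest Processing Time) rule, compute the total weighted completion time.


Compute p/w ratios and sort ascending (WSPT): [(2, 2), (3, 3), (6, 1)]
Compute weighted completion times:
  Job (p=2,w=2): C=2, w*C=2*2=4
  Job (p=3,w=3): C=5, w*C=3*5=15
  Job (p=6,w=1): C=11, w*C=1*11=11
Total weighted completion time = 30

30


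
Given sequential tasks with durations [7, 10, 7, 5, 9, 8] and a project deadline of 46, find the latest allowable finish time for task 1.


LF(activity 1) = deadline - sum of successor durations
Successors: activities 2 through 6 with durations [10, 7, 5, 9, 8]
Sum of successor durations = 39
LF = 46 - 39 = 7

7


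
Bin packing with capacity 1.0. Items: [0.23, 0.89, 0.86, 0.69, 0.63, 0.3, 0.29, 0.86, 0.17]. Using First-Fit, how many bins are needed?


Place items sequentially using First-Fit:
  Item 0.23 -> new Bin 1
  Item 0.89 -> new Bin 2
  Item 0.86 -> new Bin 3
  Item 0.69 -> Bin 1 (now 0.92)
  Item 0.63 -> new Bin 4
  Item 0.3 -> Bin 4 (now 0.93)
  Item 0.29 -> new Bin 5
  Item 0.86 -> new Bin 6
  Item 0.17 -> Bin 5 (now 0.46)
Total bins used = 6

6


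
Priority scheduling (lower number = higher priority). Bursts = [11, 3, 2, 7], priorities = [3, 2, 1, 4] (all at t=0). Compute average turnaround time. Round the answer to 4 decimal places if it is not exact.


Sort by priority (ascending = highest first):
Order: [(1, 2), (2, 3), (3, 11), (4, 7)]
Completion times:
  Priority 1, burst=2, C=2
  Priority 2, burst=3, C=5
  Priority 3, burst=11, C=16
  Priority 4, burst=7, C=23
Average turnaround = 46/4 = 11.5

11.5


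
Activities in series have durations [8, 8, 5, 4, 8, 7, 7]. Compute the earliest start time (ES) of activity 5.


Activity 5 starts after activities 1 through 4 complete.
Predecessor durations: [8, 8, 5, 4]
ES = 8 + 8 + 5 + 4 = 25

25


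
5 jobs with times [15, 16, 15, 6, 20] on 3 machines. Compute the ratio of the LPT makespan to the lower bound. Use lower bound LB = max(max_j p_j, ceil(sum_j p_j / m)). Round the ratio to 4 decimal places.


LPT order: [20, 16, 15, 15, 6]
Machine loads after assignment: [20, 22, 30]
LPT makespan = 30
Lower bound = max(max_job, ceil(total/3)) = max(20, 24) = 24
Ratio = 30 / 24 = 1.25

1.25


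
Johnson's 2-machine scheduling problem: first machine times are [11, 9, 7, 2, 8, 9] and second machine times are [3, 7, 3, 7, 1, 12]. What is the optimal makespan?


Apply Johnson's rule:
  Group 1 (a <= b): [(4, 2, 7), (6, 9, 12)]
  Group 2 (a > b): [(2, 9, 7), (1, 11, 3), (3, 7, 3), (5, 8, 1)]
Optimal job order: [4, 6, 2, 1, 3, 5]
Schedule:
  Job 4: M1 done at 2, M2 done at 9
  Job 6: M1 done at 11, M2 done at 23
  Job 2: M1 done at 20, M2 done at 30
  Job 1: M1 done at 31, M2 done at 34
  Job 3: M1 done at 38, M2 done at 41
  Job 5: M1 done at 46, M2 done at 47
Makespan = 47

47


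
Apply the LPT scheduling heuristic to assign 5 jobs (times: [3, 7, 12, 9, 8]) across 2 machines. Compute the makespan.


Sort jobs in decreasing order (LPT): [12, 9, 8, 7, 3]
Assign each job to the least loaded machine:
  Machine 1: jobs [12, 7], load = 19
  Machine 2: jobs [9, 8, 3], load = 20
Makespan = max load = 20

20


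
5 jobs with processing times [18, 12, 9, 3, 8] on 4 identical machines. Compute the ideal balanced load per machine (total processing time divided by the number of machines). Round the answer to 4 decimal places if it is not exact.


Total processing time = 18 + 12 + 9 + 3 + 8 = 50
Number of machines = 4
Ideal balanced load = 50 / 4 = 12.5

12.5


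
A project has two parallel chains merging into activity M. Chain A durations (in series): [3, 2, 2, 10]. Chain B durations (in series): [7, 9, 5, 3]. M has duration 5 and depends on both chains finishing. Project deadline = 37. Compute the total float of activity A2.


Forward pass: ES(A2) = sum of predecessors on chain A = 3
EF = ES + duration = 3 + 2 = 5
Backward pass: LF(M) = deadline = 37; LS(M) = 37 - 5 = 32
LF(A2) = LS(M) - sum(successors on chain A) = 32 - 12 = 20
LS = LF - duration = 20 - 2 = 18
Total float = LS - ES = 18 - 3 = 15

15


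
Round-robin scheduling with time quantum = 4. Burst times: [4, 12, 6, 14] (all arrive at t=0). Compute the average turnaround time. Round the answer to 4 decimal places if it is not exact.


Time quantum = 4
Execution trace:
  J1 runs 4 units, time = 4
  J2 runs 4 units, time = 8
  J3 runs 4 units, time = 12
  J4 runs 4 units, time = 16
  J2 runs 4 units, time = 20
  J3 runs 2 units, time = 22
  J4 runs 4 units, time = 26
  J2 runs 4 units, time = 30
  J4 runs 4 units, time = 34
  J4 runs 2 units, time = 36
Finish times: [4, 30, 22, 36]
Average turnaround = 92/4 = 23.0

23.0


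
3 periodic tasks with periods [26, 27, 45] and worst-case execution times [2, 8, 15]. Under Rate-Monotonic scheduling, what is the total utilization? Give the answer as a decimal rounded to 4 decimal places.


Compute individual utilizations (exact fractions):
  Task 1: C/T = 2/26 = 1/13 (approx. 0.0769)
  Task 2: C/T = 8/27 (approx. 0.2963)
  Task 3: C/T = 15/45 = 1/3 (approx. 0.3333)
Total utilization U = 1/13 + 8/27 + 1/3 = 248/351
Rounded to 4 decimal places: U = 0.7066
RM (Liu & Layland) bound for 3 tasks = 0.779763; compare with U = 248/351 (approx. 0.706553)
U <= bound, so schedulable by RM sufficient condition.

0.7066


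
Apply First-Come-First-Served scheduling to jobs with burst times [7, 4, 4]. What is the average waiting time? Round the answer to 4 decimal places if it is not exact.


FCFS order (as given): [7, 4, 4]
Waiting times:
  Job 1: wait = 0
  Job 2: wait = 7
  Job 3: wait = 11
Sum of waiting times = 18
Average waiting time = 18/3 = 6.0

6.0


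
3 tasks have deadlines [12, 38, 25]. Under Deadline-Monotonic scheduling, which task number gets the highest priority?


Sort tasks by relative deadline (ascending):
  Task 1: deadline = 12
  Task 3: deadline = 25
  Task 2: deadline = 38
Priority order (highest first): [1, 3, 2]
Highest priority task = 1

1


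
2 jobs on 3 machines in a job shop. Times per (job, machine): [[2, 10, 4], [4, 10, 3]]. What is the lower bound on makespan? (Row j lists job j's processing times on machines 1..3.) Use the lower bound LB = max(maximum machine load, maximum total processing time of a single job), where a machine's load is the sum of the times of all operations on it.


Machine loads:
  Machine 1: 2 + 4 = 6
  Machine 2: 10 + 10 = 20
  Machine 3: 4 + 3 = 7
Max machine load = 20
Job totals:
  Job 1: 16
  Job 2: 17
Max job total = 17
Lower bound = max(20, 17) = 20

20


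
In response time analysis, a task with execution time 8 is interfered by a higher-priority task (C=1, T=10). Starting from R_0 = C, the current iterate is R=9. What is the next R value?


R_next = C + ceil(R_prev / T_hp) * C_hp
ceil(9 / 10) = ceil(0.9) = 1
Interference = 1 * 1 = 1
R_next = 8 + 1 = 9
R_next = R_prev, so the iteration has converged (response time = 9).

9


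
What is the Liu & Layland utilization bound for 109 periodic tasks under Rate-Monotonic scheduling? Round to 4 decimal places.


Compute 2^(1/109) = 1.0063794108
Subtract 1: 1.0063794108 - 1 = 0.0063794108
Multiply by n: 109 * 0.0063794108 = 0.6953557772
Round to 4 dp: 0.6954

0.6954


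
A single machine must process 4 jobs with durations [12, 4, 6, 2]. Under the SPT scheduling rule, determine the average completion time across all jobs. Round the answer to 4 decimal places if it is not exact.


Sort jobs by processing time (SPT order): [2, 4, 6, 12]
Compute completion times sequentially:
  Job 1: processing = 2, completes at 2
  Job 2: processing = 4, completes at 6
  Job 3: processing = 6, completes at 12
  Job 4: processing = 12, completes at 24
Sum of completion times = 44
Average completion time = 44/4 = 11.0

11.0


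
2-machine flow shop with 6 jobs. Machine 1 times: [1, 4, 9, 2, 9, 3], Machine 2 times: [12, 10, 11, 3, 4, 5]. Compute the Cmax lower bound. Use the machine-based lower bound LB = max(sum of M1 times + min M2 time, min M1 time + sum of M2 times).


LB1 = sum(M1 times) + min(M2 times) = 28 + 3 = 31
LB2 = min(M1 times) + sum(M2 times) = 1 + 45 = 46
Lower bound = max(LB1, LB2) = max(31, 46) = 46

46


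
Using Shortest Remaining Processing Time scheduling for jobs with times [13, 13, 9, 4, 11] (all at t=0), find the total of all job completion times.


Since all jobs arrive at t=0, SRPT equals SPT ordering.
SPT order: [4, 9, 11, 13, 13]
Completion times:
  Job 1: p=4, C=4
  Job 2: p=9, C=13
  Job 3: p=11, C=24
  Job 4: p=13, C=37
  Job 5: p=13, C=50
Total completion time = 4 + 13 + 24 + 37 + 50 = 128

128


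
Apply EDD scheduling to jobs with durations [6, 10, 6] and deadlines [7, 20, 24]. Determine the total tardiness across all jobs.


Sort by due date (EDD order): [(6, 7), (10, 20), (6, 24)]
Compute completion times and tardiness:
  Job 1: p=6, d=7, C=6, tardiness=max(0,6-7)=0
  Job 2: p=10, d=20, C=16, tardiness=max(0,16-20)=0
  Job 3: p=6, d=24, C=22, tardiness=max(0,22-24)=0
Total tardiness = 0

0


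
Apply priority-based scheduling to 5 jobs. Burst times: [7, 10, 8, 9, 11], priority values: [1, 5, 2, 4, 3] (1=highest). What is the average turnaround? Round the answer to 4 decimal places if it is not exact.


Sort by priority (ascending = highest first):
Order: [(1, 7), (2, 8), (3, 11), (4, 9), (5, 10)]
Completion times:
  Priority 1, burst=7, C=7
  Priority 2, burst=8, C=15
  Priority 3, burst=11, C=26
  Priority 4, burst=9, C=35
  Priority 5, burst=10, C=45
Average turnaround = 128/5 = 25.6

25.6


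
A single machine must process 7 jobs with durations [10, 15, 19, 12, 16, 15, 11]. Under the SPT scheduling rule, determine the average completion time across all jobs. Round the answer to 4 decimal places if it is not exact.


Sort jobs by processing time (SPT order): [10, 11, 12, 15, 15, 16, 19]
Compute completion times sequentially:
  Job 1: processing = 10, completes at 10
  Job 2: processing = 11, completes at 21
  Job 3: processing = 12, completes at 33
  Job 4: processing = 15, completes at 48
  Job 5: processing = 15, completes at 63
  Job 6: processing = 16, completes at 79
  Job 7: processing = 19, completes at 98
Sum of completion times = 352
Average completion time = 352/7 = 50.2857

50.2857


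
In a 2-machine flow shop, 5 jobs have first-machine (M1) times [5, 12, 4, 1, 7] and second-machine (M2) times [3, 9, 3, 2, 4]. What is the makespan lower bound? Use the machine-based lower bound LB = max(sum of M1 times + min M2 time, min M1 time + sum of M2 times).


LB1 = sum(M1 times) + min(M2 times) = 29 + 2 = 31
LB2 = min(M1 times) + sum(M2 times) = 1 + 21 = 22
Lower bound = max(LB1, LB2) = max(31, 22) = 31

31


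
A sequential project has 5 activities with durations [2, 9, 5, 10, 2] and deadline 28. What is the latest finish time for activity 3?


LF(activity 3) = deadline - sum of successor durations
Successors: activities 4 through 5 with durations [10, 2]
Sum of successor durations = 12
LF = 28 - 12 = 16

16


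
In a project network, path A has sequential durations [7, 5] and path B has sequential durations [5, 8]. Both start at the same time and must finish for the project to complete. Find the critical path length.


Path A total = 7 + 5 = 12
Path B total = 5 + 8 = 13
Critical path = longest path = max(12, 13) = 13

13


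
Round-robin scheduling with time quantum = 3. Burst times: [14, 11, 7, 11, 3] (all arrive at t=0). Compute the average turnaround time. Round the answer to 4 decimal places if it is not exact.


Time quantum = 3
Execution trace:
  J1 runs 3 units, time = 3
  J2 runs 3 units, time = 6
  J3 runs 3 units, time = 9
  J4 runs 3 units, time = 12
  J5 runs 3 units, time = 15
  J1 runs 3 units, time = 18
  J2 runs 3 units, time = 21
  J3 runs 3 units, time = 24
  J4 runs 3 units, time = 27
  J1 runs 3 units, time = 30
  J2 runs 3 units, time = 33
  J3 runs 1 units, time = 34
  J4 runs 3 units, time = 37
  J1 runs 3 units, time = 40
  J2 runs 2 units, time = 42
  J4 runs 2 units, time = 44
  J1 runs 2 units, time = 46
Finish times: [46, 42, 34, 44, 15]
Average turnaround = 181/5 = 36.2

36.2


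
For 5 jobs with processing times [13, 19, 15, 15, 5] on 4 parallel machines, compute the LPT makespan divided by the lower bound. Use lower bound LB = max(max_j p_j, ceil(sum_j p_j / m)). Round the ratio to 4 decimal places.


LPT order: [19, 15, 15, 13, 5]
Machine loads after assignment: [19, 15, 15, 18]
LPT makespan = 19
Lower bound = max(max_job, ceil(total/4)) = max(19, 17) = 19
Ratio = 19 / 19 = 1.0

1.0


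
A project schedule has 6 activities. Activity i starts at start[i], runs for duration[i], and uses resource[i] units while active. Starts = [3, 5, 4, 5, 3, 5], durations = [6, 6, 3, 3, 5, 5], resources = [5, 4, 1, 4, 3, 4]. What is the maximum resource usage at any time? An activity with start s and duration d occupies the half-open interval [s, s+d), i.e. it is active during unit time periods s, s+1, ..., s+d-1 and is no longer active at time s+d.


Each activity i is active on [start_i, start_i + duration_i).
Compute total resource usage per time slot:
  t=0: active resources = [], total = 0
  t=1: active resources = [], total = 0
  t=2: active resources = [], total = 0
  t=3: active resources = [5, 3], total = 8
  t=4: active resources = [5, 1, 3], total = 9
  t=5: active resources = [5, 4, 1, 4, 3, 4], total = 21
  t=6: active resources = [5, 4, 1, 4, 3, 4], total = 21
  t=7: active resources = [5, 4, 4, 3, 4], total = 20
  t=8: active resources = [5, 4, 4], total = 13
  t=9: active resources = [4, 4], total = 8
  t=10: active resources = [4], total = 4
Peak resource demand = 21

21


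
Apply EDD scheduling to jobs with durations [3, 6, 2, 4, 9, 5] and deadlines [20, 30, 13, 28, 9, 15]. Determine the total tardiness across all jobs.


Sort by due date (EDD order): [(9, 9), (2, 13), (5, 15), (3, 20), (4, 28), (6, 30)]
Compute completion times and tardiness:
  Job 1: p=9, d=9, C=9, tardiness=max(0,9-9)=0
  Job 2: p=2, d=13, C=11, tardiness=max(0,11-13)=0
  Job 3: p=5, d=15, C=16, tardiness=max(0,16-15)=1
  Job 4: p=3, d=20, C=19, tardiness=max(0,19-20)=0
  Job 5: p=4, d=28, C=23, tardiness=max(0,23-28)=0
  Job 6: p=6, d=30, C=29, tardiness=max(0,29-30)=0
Total tardiness = 1

1


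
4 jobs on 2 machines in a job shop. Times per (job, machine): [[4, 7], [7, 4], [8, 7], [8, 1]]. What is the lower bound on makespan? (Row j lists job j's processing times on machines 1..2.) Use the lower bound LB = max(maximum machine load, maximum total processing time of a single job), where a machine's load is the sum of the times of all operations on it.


Machine loads:
  Machine 1: 4 + 7 + 8 + 8 = 27
  Machine 2: 7 + 4 + 7 + 1 = 19
Max machine load = 27
Job totals:
  Job 1: 11
  Job 2: 11
  Job 3: 15
  Job 4: 9
Max job total = 15
Lower bound = max(27, 15) = 27

27


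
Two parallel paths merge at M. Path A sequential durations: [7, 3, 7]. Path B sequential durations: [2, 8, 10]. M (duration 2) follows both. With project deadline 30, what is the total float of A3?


Forward pass: ES(A3) = sum of predecessors on chain A = 10
EF = ES + duration = 10 + 7 = 17
Backward pass: LF(M) = deadline = 30; LS(M) = 30 - 2 = 28
LF(A3) = LS(M) - sum(successors on chain A) = 28 - 0 = 28
LS = LF - duration = 28 - 7 = 21
Total float = LS - ES = 21 - 10 = 11

11


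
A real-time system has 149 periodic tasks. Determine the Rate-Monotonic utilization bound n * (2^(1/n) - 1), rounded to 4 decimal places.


Compute 2^(1/149) = 1.0046628318
Subtract 1: 1.0046628318 - 1 = 0.0046628318
Multiply by n: 149 * 0.0046628318 = 0.6947619382
Round to 4 dp: 0.6948

0.6948


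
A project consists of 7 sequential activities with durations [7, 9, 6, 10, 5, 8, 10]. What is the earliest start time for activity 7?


Activity 7 starts after activities 1 through 6 complete.
Predecessor durations: [7, 9, 6, 10, 5, 8]
ES = 7 + 9 + 6 + 10 + 5 + 8 = 45

45


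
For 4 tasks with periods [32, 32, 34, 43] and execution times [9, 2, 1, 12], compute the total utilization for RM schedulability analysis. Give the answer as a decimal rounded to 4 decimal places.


Compute individual utilizations (exact fractions):
  Task 1: C/T = 9/32 (approx. 0.2813)
  Task 2: C/T = 2/32 = 1/16 (approx. 0.0625)
  Task 3: C/T = 1/34 (approx. 0.0294)
  Task 4: C/T = 12/43 (approx. 0.2791)
Total utilization U = 9/32 + 1/16 + 1/34 + 12/43 = 15257/23392
Rounded to 4 decimal places: U = 0.6522
RM (Liu & Layland) bound for 4 tasks = 0.756828; compare with U = 15257/23392 (approx. 0.652232)
U <= bound, so schedulable by RM sufficient condition.

0.6522
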